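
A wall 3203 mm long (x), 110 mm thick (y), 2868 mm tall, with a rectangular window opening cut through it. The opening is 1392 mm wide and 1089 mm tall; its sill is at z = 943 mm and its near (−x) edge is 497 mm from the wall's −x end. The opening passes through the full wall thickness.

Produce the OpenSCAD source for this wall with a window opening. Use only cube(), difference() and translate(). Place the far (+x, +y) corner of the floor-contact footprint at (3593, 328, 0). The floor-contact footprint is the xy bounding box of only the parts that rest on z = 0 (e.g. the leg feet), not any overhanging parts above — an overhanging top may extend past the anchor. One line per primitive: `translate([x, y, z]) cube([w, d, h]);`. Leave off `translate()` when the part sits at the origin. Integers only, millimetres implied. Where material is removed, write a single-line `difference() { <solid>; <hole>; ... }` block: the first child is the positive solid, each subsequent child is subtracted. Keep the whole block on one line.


difference() { translate([390, 218, 0]) cube([3203, 110, 2868]); translate([887, 218, 943]) cube([1392, 110, 1089]); }


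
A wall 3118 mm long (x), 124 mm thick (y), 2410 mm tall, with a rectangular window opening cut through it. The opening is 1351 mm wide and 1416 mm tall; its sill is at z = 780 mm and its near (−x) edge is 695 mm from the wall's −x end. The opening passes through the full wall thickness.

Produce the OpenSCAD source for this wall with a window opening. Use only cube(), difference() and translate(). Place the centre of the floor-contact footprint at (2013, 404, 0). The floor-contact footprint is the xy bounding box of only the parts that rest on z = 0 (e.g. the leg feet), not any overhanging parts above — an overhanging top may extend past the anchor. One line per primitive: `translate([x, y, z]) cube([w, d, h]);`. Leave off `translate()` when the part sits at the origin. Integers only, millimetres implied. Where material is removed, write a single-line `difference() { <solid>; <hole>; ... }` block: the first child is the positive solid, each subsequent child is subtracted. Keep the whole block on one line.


difference() { translate([454, 342, 0]) cube([3118, 124, 2410]); translate([1149, 342, 780]) cube([1351, 124, 1416]); }


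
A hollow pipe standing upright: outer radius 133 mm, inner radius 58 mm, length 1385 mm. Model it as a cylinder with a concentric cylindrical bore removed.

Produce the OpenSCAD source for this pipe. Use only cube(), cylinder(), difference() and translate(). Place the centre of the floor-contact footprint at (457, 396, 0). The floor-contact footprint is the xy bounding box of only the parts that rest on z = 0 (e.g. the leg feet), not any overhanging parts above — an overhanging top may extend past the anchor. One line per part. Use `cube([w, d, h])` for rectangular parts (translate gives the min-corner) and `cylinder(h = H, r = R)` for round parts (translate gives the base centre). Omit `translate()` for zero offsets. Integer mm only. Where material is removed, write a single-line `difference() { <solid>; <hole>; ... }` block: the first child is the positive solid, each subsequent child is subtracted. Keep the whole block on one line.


difference() { translate([457, 396, 0]) cylinder(h = 1385, r = 133); translate([457, 396, 0]) cylinder(h = 1385, r = 58); }


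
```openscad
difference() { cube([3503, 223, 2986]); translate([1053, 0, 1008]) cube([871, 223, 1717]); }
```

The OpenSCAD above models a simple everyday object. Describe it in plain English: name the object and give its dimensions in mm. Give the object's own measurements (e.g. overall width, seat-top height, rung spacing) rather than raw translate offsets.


A wall 3503 mm long (x), 223 mm thick (y), 2986 mm tall, with a rectangular window opening cut through it. The opening is 871 mm wide and 1717 mm tall; its sill is at z = 1008 mm and its near (−x) edge is 1053 mm from the wall's −x end. The opening passes through the full wall thickness.


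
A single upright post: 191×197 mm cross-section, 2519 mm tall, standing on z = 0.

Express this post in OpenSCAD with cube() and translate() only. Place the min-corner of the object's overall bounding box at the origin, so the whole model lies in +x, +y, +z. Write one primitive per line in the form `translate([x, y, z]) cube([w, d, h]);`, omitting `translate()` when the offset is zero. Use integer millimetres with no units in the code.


cube([191, 197, 2519]);


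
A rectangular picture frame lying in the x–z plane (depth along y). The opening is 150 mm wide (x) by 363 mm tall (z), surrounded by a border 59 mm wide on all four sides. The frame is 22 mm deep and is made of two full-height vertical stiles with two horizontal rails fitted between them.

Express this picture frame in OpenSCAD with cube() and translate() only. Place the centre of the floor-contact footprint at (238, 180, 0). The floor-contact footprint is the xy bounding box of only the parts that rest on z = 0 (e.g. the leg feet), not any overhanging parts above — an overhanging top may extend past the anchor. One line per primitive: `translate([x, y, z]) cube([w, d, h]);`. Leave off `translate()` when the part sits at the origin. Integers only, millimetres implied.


translate([104, 169, 0]) cube([59, 22, 481]);
translate([313, 169, 0]) cube([59, 22, 481]);
translate([163, 169, 0]) cube([150, 22, 59]);
translate([163, 169, 422]) cube([150, 22, 59]);


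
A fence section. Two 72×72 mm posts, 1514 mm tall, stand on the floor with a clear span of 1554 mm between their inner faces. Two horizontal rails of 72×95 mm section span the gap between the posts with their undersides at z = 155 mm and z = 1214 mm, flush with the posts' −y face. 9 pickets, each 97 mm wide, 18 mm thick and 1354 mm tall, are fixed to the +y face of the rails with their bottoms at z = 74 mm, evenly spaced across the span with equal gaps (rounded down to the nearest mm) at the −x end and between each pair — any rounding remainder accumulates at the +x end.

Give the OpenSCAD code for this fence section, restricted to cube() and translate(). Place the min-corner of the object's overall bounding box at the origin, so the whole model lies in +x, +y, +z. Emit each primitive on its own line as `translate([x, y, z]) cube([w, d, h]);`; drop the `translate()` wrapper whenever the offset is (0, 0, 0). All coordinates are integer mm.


cube([72, 72, 1514]);
translate([1626, 0, 0]) cube([72, 72, 1514]);
translate([72, 0, 155]) cube([1554, 72, 95]);
translate([72, 0, 1214]) cube([1554, 72, 95]);
translate([140, 72, 74]) cube([97, 18, 1354]);
translate([305, 72, 74]) cube([97, 18, 1354]);
translate([470, 72, 74]) cube([97, 18, 1354]);
translate([635, 72, 74]) cube([97, 18, 1354]);
translate([800, 72, 74]) cube([97, 18, 1354]);
translate([965, 72, 74]) cube([97, 18, 1354]);
translate([1130, 72, 74]) cube([97, 18, 1354]);
translate([1295, 72, 74]) cube([97, 18, 1354]);
translate([1460, 72, 74]) cube([97, 18, 1354]);


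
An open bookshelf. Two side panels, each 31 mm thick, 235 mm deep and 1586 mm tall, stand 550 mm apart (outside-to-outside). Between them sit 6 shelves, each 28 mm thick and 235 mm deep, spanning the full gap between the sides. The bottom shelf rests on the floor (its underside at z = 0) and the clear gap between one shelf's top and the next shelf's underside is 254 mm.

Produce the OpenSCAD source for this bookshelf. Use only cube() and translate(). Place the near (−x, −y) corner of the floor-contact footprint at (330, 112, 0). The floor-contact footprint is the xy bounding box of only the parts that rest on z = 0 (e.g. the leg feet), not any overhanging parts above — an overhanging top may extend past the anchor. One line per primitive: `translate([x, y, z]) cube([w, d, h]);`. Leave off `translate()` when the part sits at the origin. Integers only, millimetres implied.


translate([330, 112, 0]) cube([31, 235, 1586]);
translate([849, 112, 0]) cube([31, 235, 1586]);
translate([361, 112, 0]) cube([488, 235, 28]);
translate([361, 112, 282]) cube([488, 235, 28]);
translate([361, 112, 564]) cube([488, 235, 28]);
translate([361, 112, 846]) cube([488, 235, 28]);
translate([361, 112, 1128]) cube([488, 235, 28]);
translate([361, 112, 1410]) cube([488, 235, 28]);


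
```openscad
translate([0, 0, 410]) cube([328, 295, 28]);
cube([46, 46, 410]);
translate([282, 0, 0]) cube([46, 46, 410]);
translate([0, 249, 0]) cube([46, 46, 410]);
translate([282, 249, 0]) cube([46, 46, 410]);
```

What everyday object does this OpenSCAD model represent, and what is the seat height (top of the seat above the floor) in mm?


A stool. The seat height is 438 mm.

A 328×295×28 slab at z = 410 on four corner posts — a stool. The seat top is 410 + 28 = 438 mm.


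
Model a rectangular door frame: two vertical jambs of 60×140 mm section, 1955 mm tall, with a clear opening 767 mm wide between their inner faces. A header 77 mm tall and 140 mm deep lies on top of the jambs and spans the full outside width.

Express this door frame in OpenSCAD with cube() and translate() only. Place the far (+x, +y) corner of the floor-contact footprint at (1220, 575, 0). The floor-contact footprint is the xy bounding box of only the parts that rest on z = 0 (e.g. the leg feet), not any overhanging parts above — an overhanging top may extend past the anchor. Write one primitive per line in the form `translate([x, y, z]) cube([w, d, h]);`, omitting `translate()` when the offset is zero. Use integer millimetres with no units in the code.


translate([333, 435, 0]) cube([60, 140, 1955]);
translate([1160, 435, 0]) cube([60, 140, 1955]);
translate([333, 435, 1955]) cube([887, 140, 77]);


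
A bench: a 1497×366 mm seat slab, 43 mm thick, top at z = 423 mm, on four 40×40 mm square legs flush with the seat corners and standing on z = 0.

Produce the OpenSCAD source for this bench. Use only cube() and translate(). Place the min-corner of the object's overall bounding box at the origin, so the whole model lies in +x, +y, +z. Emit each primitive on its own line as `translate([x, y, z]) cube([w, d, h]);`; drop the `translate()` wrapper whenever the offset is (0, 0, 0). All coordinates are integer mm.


// leg_h = 423 − 43 = 380
translate([0, 0, 380]) cube([1497, 366, 43]);
cube([40, 40, 380]);
translate([0, 326, 0]) cube([40, 40, 380]);
translate([1457, 0, 0]) cube([40, 40, 380]);
translate([1457, 326, 0]) cube([40, 40, 380]);


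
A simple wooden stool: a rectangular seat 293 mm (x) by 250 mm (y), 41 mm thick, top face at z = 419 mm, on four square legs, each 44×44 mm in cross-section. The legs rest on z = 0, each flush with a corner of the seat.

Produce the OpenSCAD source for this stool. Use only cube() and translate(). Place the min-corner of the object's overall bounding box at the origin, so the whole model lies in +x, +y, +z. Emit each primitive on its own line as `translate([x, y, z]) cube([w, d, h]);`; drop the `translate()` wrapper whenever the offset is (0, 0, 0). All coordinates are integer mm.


translate([0, 0, 378]) cube([293, 250, 41]);
cube([44, 44, 378]);
translate([249, 0, 0]) cube([44, 44, 378]);
translate([0, 206, 0]) cube([44, 44, 378]);
translate([249, 206, 0]) cube([44, 44, 378]);


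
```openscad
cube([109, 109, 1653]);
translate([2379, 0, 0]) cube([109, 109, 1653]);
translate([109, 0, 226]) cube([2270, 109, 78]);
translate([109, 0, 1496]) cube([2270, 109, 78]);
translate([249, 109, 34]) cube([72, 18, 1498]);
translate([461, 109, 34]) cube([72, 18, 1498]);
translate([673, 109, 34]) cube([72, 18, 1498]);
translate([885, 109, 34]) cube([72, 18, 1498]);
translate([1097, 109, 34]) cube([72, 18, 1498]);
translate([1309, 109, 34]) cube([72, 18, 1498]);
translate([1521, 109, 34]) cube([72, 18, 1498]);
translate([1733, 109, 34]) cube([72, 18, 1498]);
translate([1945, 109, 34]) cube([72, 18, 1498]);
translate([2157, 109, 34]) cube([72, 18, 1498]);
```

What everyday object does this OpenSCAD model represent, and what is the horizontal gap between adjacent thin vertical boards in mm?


A fence section. The picket gap is 140 mm.

Two posts, two rails, 10 pickets — a fence section. Span 2270 mm holds 10 pickets of 72 mm with 11 equal gaps: ⌊(2270 − 10·72) / 11⌋ = 140 mm.


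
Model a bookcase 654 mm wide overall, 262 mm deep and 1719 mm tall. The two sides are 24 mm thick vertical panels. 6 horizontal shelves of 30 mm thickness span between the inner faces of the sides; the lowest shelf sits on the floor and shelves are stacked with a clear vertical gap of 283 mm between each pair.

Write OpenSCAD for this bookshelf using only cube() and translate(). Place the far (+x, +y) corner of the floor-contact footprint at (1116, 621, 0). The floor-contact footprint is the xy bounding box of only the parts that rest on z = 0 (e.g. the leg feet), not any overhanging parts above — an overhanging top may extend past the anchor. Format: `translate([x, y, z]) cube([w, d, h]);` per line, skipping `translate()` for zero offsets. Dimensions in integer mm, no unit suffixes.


translate([462, 359, 0]) cube([24, 262, 1719]);
translate([1092, 359, 0]) cube([24, 262, 1719]);
translate([486, 359, 0]) cube([606, 262, 30]);
translate([486, 359, 313]) cube([606, 262, 30]);
translate([486, 359, 626]) cube([606, 262, 30]);
translate([486, 359, 939]) cube([606, 262, 30]);
translate([486, 359, 1252]) cube([606, 262, 30]);
translate([486, 359, 1565]) cube([606, 262, 30]);


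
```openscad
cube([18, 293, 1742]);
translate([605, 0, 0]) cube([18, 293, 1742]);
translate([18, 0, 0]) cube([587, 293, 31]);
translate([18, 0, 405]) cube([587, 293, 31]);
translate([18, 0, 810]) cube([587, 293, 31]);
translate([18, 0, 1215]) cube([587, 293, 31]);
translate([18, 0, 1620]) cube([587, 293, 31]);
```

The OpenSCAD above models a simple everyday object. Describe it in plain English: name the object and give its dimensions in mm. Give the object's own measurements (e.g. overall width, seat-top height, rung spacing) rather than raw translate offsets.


An open bookshelf. Two side panels, each 18 mm thick, 293 mm deep and 1742 mm tall, stand 623 mm apart (outside-to-outside). Between them sit 5 shelves, each 31 mm thick and 293 mm deep, spanning the full gap between the sides. The bottom shelf rests on the floor (its underside at z = 0) and the clear gap between one shelf's top and the next shelf's underside is 374 mm.


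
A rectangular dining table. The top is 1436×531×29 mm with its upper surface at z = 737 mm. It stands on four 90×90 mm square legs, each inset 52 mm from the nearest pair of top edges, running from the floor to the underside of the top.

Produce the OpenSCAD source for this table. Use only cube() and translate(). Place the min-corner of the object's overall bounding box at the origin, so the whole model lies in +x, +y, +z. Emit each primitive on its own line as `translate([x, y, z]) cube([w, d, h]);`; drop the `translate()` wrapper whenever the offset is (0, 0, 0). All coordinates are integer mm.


// leg_h = 737 - 29 = 708
translate([0, 0, 708]) cube([1436, 531, 29]);
translate([52, 52, 0]) cube([90, 90, 708]);
translate([1294, 52, 0]) cube([90, 90, 708]);
translate([52, 389, 0]) cube([90, 90, 708]);
translate([1294, 389, 0]) cube([90, 90, 708]);


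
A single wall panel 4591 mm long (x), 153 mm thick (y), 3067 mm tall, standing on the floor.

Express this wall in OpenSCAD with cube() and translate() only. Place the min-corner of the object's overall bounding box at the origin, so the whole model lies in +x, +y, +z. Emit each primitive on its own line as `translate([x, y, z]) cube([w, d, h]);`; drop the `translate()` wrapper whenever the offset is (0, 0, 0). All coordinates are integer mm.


cube([4591, 153, 3067]);


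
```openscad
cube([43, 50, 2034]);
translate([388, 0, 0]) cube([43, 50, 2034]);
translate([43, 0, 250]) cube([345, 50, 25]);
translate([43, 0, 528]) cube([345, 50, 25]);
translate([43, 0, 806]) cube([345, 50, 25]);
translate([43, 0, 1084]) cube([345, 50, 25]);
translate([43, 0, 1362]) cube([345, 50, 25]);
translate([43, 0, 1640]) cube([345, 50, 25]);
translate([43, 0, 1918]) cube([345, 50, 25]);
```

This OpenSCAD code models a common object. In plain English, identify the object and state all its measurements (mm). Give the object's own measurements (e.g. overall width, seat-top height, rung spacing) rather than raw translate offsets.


A straight ladder. Two 43×50 mm vertical rails, 2034 mm tall, stand 431 mm apart (outside-to-outside) with their front faces coplanar on the −y side. 7 rungs, each 50 mm deep and 25 mm tall, span between the inner faces of the rails, front faces flush with the rails. The lowest rung's underside is at z = 250 mm and rungs are spaced 278 mm apart (underside to underside).


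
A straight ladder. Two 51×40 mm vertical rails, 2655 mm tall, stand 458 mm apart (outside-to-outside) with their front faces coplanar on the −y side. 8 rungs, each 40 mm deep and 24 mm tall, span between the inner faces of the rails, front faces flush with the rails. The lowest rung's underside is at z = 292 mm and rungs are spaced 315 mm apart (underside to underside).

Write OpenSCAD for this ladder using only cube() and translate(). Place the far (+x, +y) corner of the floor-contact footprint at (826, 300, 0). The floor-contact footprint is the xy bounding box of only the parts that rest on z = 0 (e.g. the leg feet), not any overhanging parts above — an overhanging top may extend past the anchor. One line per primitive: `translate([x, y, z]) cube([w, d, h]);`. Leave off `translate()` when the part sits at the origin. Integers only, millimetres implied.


// rung span = 458 - 2*51 = 356
// rung[k] z = 292 + k*315
translate([368, 260, 0]) cube([51, 40, 2655]);
translate([775, 260, 0]) cube([51, 40, 2655]);
translate([419, 260, 292]) cube([356, 40, 24]);
translate([419, 260, 607]) cube([356, 40, 24]);
translate([419, 260, 922]) cube([356, 40, 24]);
translate([419, 260, 1237]) cube([356, 40, 24]);
translate([419, 260, 1552]) cube([356, 40, 24]);
translate([419, 260, 1867]) cube([356, 40, 24]);
translate([419, 260, 2182]) cube([356, 40, 24]);
translate([419, 260, 2497]) cube([356, 40, 24]);


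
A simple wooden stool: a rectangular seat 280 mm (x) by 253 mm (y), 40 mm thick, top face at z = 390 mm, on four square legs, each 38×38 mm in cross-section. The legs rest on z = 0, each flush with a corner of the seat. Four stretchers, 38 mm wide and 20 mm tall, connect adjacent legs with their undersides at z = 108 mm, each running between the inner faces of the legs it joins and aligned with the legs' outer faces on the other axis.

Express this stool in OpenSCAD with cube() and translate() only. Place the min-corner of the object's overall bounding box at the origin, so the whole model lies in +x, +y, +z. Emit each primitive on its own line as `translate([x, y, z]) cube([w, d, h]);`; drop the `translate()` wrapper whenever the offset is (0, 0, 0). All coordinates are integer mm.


translate([0, 0, 350]) cube([280, 253, 40]);
cube([38, 38, 350]);
translate([242, 0, 0]) cube([38, 38, 350]);
translate([0, 215, 0]) cube([38, 38, 350]);
translate([242, 215, 0]) cube([38, 38, 350]);
translate([38, 0, 108]) cube([204, 38, 20]);
translate([38, 215, 108]) cube([204, 38, 20]);
translate([0, 38, 108]) cube([38, 177, 20]);
translate([242, 38, 108]) cube([38, 177, 20]);


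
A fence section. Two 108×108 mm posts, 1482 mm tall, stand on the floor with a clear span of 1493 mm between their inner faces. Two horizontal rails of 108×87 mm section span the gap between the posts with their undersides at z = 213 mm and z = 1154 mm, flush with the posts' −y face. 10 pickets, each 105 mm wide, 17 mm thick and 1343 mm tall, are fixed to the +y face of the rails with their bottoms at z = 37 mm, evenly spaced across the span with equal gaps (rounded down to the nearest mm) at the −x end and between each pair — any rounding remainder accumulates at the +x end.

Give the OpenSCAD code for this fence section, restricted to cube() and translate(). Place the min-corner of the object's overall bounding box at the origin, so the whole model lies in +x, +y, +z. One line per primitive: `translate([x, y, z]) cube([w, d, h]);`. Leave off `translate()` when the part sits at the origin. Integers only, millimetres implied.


cube([108, 108, 1482]);
translate([1601, 0, 0]) cube([108, 108, 1482]);
translate([108, 0, 213]) cube([1493, 108, 87]);
translate([108, 0, 1154]) cube([1493, 108, 87]);
translate([148, 108, 37]) cube([105, 17, 1343]);
translate([293, 108, 37]) cube([105, 17, 1343]);
translate([438, 108, 37]) cube([105, 17, 1343]);
translate([583, 108, 37]) cube([105, 17, 1343]);
translate([728, 108, 37]) cube([105, 17, 1343]);
translate([873, 108, 37]) cube([105, 17, 1343]);
translate([1018, 108, 37]) cube([105, 17, 1343]);
translate([1163, 108, 37]) cube([105, 17, 1343]);
translate([1308, 108, 37]) cube([105, 17, 1343]);
translate([1453, 108, 37]) cube([105, 17, 1343]);


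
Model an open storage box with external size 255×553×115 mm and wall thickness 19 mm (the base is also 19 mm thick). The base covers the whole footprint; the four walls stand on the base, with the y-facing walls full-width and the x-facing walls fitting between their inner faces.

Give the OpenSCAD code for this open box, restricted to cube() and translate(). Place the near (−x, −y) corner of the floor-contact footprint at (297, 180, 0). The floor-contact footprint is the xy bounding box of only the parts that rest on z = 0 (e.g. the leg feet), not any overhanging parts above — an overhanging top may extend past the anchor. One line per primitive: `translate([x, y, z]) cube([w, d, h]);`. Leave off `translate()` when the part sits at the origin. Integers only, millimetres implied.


translate([297, 180, 0]) cube([255, 553, 19]);
translate([297, 180, 19]) cube([255, 19, 96]);
translate([297, 714, 19]) cube([255, 19, 96]);
translate([297, 199, 19]) cube([19, 515, 96]);
translate([533, 199, 19]) cube([19, 515, 96]);


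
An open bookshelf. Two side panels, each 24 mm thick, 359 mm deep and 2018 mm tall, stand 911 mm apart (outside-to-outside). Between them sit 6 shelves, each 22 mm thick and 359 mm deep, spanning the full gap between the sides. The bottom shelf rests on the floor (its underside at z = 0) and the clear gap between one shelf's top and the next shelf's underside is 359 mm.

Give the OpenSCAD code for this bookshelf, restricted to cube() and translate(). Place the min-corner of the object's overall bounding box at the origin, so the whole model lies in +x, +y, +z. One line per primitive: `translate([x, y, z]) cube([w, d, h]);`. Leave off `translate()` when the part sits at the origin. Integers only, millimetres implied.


cube([24, 359, 2018]);
translate([887, 0, 0]) cube([24, 359, 2018]);
translate([24, 0, 0]) cube([863, 359, 22]);
translate([24, 0, 381]) cube([863, 359, 22]);
translate([24, 0, 762]) cube([863, 359, 22]);
translate([24, 0, 1143]) cube([863, 359, 22]);
translate([24, 0, 1524]) cube([863, 359, 22]);
translate([24, 0, 1905]) cube([863, 359, 22]);


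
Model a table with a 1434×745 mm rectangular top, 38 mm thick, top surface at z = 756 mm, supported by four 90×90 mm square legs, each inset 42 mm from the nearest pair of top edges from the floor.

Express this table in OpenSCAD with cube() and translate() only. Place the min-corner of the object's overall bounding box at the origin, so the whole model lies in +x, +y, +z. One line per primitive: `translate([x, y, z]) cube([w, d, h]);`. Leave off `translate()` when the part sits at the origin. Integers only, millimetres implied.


translate([0, 0, 718]) cube([1434, 745, 38]);
translate([42, 42, 0]) cube([90, 90, 718]);
translate([1302, 42, 0]) cube([90, 90, 718]);
translate([42, 613, 0]) cube([90, 90, 718]);
translate([1302, 613, 0]) cube([90, 90, 718]);


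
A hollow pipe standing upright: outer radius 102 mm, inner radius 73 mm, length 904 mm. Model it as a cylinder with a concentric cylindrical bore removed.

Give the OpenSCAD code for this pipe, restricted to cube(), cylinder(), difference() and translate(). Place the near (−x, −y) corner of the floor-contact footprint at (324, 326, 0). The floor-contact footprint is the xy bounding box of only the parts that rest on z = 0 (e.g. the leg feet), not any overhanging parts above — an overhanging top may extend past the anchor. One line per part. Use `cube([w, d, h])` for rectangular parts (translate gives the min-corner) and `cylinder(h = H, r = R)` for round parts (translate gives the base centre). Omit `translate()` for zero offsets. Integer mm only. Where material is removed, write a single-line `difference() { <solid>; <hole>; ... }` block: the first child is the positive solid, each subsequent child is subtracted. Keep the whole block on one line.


difference() { translate([426, 428, 0]) cylinder(h = 904, r = 102); translate([426, 428, 0]) cylinder(h = 904, r = 73); }


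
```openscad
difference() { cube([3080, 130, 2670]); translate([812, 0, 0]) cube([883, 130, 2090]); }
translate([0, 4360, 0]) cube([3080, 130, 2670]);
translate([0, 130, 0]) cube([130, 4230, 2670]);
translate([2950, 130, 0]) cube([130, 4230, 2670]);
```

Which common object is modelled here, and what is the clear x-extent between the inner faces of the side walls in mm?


A single room. The interior width is 2820 mm.

Four walls enclosing a rectangle with a door in the front wall — a room. Outside width 3080 minus two 130 mm walls gives 2820 mm.


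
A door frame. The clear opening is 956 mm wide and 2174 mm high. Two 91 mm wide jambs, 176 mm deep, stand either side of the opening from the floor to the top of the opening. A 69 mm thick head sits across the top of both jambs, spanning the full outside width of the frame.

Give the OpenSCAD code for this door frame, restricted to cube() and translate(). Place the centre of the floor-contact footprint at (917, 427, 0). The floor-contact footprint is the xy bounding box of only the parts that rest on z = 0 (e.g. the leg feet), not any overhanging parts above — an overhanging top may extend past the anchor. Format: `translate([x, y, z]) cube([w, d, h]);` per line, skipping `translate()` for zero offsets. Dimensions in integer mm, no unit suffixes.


translate([348, 339, 0]) cube([91, 176, 2174]);
translate([1395, 339, 0]) cube([91, 176, 2174]);
translate([348, 339, 2174]) cube([1138, 176, 69]);


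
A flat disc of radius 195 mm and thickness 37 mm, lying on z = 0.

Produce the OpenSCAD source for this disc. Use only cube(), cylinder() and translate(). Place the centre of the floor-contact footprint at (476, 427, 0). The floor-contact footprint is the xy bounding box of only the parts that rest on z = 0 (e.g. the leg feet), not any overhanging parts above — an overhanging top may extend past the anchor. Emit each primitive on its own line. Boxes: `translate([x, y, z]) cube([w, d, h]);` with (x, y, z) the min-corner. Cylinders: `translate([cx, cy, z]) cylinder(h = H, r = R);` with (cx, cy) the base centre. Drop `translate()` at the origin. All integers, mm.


translate([476, 427, 0]) cylinder(h = 37, r = 195);


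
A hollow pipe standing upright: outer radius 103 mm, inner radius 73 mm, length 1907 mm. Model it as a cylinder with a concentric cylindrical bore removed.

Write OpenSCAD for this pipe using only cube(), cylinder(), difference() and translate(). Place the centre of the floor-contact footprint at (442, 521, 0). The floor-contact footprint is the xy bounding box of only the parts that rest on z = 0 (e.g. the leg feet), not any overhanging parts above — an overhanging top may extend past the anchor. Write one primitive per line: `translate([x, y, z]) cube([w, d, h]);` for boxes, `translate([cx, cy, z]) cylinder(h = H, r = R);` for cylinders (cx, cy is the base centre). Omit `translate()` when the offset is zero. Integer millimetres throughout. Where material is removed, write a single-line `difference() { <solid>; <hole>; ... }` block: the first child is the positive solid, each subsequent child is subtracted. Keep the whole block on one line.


difference() { translate([442, 521, 0]) cylinder(h = 1907, r = 103); translate([442, 521, 0]) cylinder(h = 1907, r = 73); }


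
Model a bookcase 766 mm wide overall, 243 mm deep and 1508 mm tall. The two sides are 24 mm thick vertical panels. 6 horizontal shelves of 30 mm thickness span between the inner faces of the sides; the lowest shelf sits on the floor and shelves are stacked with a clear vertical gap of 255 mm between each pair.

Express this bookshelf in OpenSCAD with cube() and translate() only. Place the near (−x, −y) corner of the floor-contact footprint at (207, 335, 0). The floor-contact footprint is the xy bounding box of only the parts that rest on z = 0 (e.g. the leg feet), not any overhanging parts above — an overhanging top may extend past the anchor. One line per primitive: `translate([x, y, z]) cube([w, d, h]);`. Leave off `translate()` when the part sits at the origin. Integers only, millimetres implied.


translate([207, 335, 0]) cube([24, 243, 1508]);
translate([949, 335, 0]) cube([24, 243, 1508]);
translate([231, 335, 0]) cube([718, 243, 30]);
translate([231, 335, 285]) cube([718, 243, 30]);
translate([231, 335, 570]) cube([718, 243, 30]);
translate([231, 335, 855]) cube([718, 243, 30]);
translate([231, 335, 1140]) cube([718, 243, 30]);
translate([231, 335, 1425]) cube([718, 243, 30]);


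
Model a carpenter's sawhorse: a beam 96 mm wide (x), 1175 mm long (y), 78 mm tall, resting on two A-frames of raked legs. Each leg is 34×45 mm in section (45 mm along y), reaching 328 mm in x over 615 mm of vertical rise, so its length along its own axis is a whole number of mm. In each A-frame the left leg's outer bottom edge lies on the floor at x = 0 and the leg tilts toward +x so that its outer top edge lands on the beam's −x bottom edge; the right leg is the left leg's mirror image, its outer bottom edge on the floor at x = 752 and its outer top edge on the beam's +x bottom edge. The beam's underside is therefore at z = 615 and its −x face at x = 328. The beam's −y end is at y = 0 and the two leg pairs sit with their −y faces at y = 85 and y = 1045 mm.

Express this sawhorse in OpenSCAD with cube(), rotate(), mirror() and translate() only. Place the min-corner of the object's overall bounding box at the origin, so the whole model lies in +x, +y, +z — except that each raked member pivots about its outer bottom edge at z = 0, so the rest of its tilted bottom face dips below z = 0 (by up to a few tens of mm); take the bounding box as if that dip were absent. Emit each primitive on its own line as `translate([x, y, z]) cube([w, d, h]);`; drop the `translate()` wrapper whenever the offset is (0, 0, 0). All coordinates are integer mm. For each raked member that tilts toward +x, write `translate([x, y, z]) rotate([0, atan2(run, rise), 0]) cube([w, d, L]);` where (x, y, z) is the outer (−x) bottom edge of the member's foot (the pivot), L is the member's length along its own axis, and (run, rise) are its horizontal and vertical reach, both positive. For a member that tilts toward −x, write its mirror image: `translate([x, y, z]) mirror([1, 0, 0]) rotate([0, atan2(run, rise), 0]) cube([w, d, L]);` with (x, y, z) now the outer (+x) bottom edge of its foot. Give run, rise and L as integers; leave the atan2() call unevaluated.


translate([328, 0, 615]) cube([96, 1175, 78]);
translate([0, 85, 0]) rotate([0, atan2(328, 615), 0]) cube([34, 45, 697]);
translate([752, 85, 0]) mirror([1, 0, 0]) rotate([0, atan2(328, 615), 0]) cube([34, 45, 697]);
translate([0, 1045, 0]) rotate([0, atan2(328, 615), 0]) cube([34, 45, 697]);
translate([752, 1045, 0]) mirror([1, 0, 0]) rotate([0, atan2(328, 615), 0]) cube([34, 45, 697]);


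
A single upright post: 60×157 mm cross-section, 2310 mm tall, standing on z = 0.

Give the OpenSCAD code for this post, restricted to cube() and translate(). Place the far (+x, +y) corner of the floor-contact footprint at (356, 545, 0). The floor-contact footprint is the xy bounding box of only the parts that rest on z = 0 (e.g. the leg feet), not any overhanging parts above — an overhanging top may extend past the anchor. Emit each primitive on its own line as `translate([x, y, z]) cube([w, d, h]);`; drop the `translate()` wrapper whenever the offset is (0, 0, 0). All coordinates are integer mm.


translate([296, 388, 0]) cube([60, 157, 2310]);


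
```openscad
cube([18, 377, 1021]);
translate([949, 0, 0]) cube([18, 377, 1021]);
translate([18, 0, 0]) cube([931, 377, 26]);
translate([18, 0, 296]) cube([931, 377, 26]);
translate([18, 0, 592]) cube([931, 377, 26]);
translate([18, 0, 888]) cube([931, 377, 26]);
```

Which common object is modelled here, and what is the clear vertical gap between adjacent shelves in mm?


A bookshelf. The clear shelf gap is 270 mm.

Two tall side panels with 4 horizontal boards between them — a bookshelf. The first two shelf undersides are at z = 0 and z = 296; with shelf thickness 26, the clear gap is 296 − 0 − 26 = 270 mm.


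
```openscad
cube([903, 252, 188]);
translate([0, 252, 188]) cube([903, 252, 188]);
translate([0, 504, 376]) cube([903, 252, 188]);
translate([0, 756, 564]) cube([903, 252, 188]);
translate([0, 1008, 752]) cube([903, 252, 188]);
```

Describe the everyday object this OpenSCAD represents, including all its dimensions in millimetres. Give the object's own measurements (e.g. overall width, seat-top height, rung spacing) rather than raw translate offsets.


A straight staircase of 5 solid steps. Each step is 903 mm wide (x), 252 mm deep (y, the going) and 188 mm tall (the rise). The first step rests on the floor; each subsequent step sits one going further in +y and one rise higher in +z, directly behind and above the previous step with no overlap.


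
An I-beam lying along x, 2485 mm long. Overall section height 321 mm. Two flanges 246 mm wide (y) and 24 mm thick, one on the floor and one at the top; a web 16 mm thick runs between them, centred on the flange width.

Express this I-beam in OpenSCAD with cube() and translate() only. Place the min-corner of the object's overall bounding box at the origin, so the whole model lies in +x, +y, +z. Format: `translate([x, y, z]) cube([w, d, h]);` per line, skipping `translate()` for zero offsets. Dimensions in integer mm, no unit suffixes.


cube([2485, 246, 24]);
translate([0, 115, 24]) cube([2485, 16, 273]);
translate([0, 0, 297]) cube([2485, 246, 24]);


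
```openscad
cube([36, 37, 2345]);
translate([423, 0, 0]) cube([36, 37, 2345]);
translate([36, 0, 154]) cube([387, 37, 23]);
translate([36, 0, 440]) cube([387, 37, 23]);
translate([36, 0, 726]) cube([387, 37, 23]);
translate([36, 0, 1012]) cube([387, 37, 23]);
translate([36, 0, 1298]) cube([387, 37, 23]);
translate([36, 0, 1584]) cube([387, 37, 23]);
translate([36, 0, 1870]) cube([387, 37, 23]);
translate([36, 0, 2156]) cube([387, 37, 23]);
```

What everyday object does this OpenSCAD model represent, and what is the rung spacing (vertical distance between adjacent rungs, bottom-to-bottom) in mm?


A ladder. The rung spacing is 286 mm.

Two tall 36×37 posts with 8 short bars between them — a ladder. Adjacent rungs sit at z = 154 and z = 440, so the spacing is 440 − 154 = 286 mm.


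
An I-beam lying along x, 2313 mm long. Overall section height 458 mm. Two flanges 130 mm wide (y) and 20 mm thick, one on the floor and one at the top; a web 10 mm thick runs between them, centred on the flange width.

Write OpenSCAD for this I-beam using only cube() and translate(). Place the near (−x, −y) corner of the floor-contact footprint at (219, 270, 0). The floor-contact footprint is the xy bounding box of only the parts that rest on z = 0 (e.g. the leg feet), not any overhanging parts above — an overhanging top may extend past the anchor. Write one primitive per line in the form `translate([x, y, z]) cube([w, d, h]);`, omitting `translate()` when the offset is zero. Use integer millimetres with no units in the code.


translate([219, 270, 0]) cube([2313, 130, 20]);
translate([219, 330, 20]) cube([2313, 10, 418]);
translate([219, 270, 438]) cube([2313, 130, 20]);


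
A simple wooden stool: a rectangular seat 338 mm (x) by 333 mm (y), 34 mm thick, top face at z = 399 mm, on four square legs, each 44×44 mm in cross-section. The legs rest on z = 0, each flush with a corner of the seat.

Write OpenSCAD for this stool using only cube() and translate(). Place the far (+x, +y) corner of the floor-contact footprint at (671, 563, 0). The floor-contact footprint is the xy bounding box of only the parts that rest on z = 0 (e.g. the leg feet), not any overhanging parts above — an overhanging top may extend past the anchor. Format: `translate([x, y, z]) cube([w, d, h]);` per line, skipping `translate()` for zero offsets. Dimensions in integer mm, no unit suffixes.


translate([333, 230, 365]) cube([338, 333, 34]);
translate([333, 230, 0]) cube([44, 44, 365]);
translate([627, 230, 0]) cube([44, 44, 365]);
translate([333, 519, 0]) cube([44, 44, 365]);
translate([627, 519, 0]) cube([44, 44, 365]);


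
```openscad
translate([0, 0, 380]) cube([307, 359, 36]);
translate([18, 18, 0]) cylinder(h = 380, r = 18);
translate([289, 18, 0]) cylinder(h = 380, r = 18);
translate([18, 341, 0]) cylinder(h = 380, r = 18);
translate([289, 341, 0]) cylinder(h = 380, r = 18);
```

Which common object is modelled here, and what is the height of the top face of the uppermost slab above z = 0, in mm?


A stool. The seat height is 416 mm.

A 307×359×36 slab at z = 380 on four corner cylinders — a stool. The seat top is 380 + 36 = 416 mm.


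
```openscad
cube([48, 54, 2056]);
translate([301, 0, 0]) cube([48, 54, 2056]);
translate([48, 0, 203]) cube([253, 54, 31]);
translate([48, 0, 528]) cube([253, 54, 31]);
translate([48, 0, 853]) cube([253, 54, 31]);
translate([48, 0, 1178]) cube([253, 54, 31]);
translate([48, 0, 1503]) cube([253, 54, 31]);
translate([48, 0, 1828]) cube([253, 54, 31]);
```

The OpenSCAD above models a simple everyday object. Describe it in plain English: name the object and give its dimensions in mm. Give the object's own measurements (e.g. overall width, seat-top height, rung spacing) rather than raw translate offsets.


A straight ladder. Two 48×54 mm vertical rails, 2056 mm tall, stand 349 mm apart (outside-to-outside) with their front faces coplanar on the −y side. 6 rungs, each 54 mm deep and 31 mm tall, span between the inner faces of the rails, front faces flush with the rails. The lowest rung's underside is at z = 203 mm and rungs are spaced 325 mm apart (underside to underside).


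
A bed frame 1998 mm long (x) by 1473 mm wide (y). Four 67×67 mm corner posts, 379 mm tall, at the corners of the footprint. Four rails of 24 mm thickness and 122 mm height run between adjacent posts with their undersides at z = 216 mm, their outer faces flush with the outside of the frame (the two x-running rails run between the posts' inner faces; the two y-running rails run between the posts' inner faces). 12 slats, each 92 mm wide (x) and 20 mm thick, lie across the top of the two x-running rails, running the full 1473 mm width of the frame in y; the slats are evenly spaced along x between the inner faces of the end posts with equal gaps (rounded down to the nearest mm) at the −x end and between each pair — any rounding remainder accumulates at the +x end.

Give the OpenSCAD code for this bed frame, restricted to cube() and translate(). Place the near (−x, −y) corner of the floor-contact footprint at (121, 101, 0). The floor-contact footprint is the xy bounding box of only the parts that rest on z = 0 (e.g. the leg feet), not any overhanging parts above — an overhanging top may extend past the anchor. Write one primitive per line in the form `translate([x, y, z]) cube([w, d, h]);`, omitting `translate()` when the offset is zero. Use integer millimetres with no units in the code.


translate([121, 101, 0]) cube([67, 67, 379]);
translate([121, 1507, 0]) cube([67, 67, 379]);
translate([2052, 101, 0]) cube([67, 67, 379]);
translate([2052, 1507, 0]) cube([67, 67, 379]);
translate([188, 101, 216]) cube([1864, 24, 122]);
translate([188, 1550, 216]) cube([1864, 24, 122]);
translate([121, 168, 216]) cube([24, 1339, 122]);
translate([2095, 168, 216]) cube([24, 1339, 122]);
translate([246, 101, 338]) cube([92, 1473, 20]);
translate([396, 101, 338]) cube([92, 1473, 20]);
translate([546, 101, 338]) cube([92, 1473, 20]);
translate([696, 101, 338]) cube([92, 1473, 20]);
translate([846, 101, 338]) cube([92, 1473, 20]);
translate([996, 101, 338]) cube([92, 1473, 20]);
translate([1146, 101, 338]) cube([92, 1473, 20]);
translate([1296, 101, 338]) cube([92, 1473, 20]);
translate([1446, 101, 338]) cube([92, 1473, 20]);
translate([1596, 101, 338]) cube([92, 1473, 20]);
translate([1746, 101, 338]) cube([92, 1473, 20]);
translate([1896, 101, 338]) cube([92, 1473, 20]);
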